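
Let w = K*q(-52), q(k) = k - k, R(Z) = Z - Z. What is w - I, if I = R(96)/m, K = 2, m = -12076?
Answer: 0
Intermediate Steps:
R(Z) = 0
q(k) = 0
w = 0 (w = 2*0 = 0)
I = 0 (I = 0/(-12076) = 0*(-1/12076) = 0)
w - I = 0 - 1*0 = 0 + 0 = 0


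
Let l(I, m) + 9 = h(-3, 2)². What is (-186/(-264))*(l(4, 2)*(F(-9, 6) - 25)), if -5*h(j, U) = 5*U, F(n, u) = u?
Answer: 2945/44 ≈ 66.932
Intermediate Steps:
h(j, U) = -U
l(I, m) = -5 (l(I, m) = -9 + (-1*2)² = -9 + (-2)² = -9 + 4 = -5)
(-186/(-264))*(l(4, 2)*(F(-9, 6) - 25)) = (-186/(-264))*(-5*(6 - 25)) = (-186*(-1/264))*(-5*(-19)) = (31/44)*95 = 2945/44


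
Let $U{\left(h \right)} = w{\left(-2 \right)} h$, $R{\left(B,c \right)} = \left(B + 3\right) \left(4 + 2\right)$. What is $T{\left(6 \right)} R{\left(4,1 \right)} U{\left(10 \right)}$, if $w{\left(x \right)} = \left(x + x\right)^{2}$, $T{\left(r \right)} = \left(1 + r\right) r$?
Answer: $282240$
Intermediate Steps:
$R{\left(B,c \right)} = 18 + 6 B$ ($R{\left(B,c \right)} = \left(3 + B\right) 6 = 18 + 6 B$)
$T{\left(r \right)} = r \left(1 + r\right)$
$w{\left(x \right)} = 4 x^{2}$ ($w{\left(x \right)} = \left(2 x\right)^{2} = 4 x^{2}$)
$U{\left(h \right)} = 16 h$ ($U{\left(h \right)} = 4 \left(-2\right)^{2} h = 4 \cdot 4 h = 16 h$)
$T{\left(6 \right)} R{\left(4,1 \right)} U{\left(10 \right)} = 6 \left(1 + 6\right) \left(18 + 6 \cdot 4\right) 16 \cdot 10 = 6 \cdot 7 \left(18 + 24\right) 160 = 42 \cdot 42 \cdot 160 = 1764 \cdot 160 = 282240$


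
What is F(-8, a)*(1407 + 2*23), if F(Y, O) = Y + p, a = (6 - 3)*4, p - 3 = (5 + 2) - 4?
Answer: -2906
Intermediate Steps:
p = 6 (p = 3 + ((5 + 2) - 4) = 3 + (7 - 4) = 3 + 3 = 6)
a = 12 (a = 3*4 = 12)
F(Y, O) = 6 + Y (F(Y, O) = Y + 6 = 6 + Y)
F(-8, a)*(1407 + 2*23) = (6 - 8)*(1407 + 2*23) = -2*(1407 + 46) = -2*1453 = -2906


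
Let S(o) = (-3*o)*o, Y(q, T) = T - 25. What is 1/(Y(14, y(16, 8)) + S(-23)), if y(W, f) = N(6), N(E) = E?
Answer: -1/1606 ≈ -0.00062266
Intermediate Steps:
y(W, f) = 6
Y(q, T) = -25 + T
S(o) = -3*o²
1/(Y(14, y(16, 8)) + S(-23)) = 1/((-25 + 6) - 3*(-23)²) = 1/(-19 - 3*529) = 1/(-19 - 1587) = 1/(-1606) = -1/1606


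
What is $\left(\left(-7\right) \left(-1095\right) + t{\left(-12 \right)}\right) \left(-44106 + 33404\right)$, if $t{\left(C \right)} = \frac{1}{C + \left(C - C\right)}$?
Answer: $- \frac{492179629}{6} \approx -8.203 \cdot 10^{7}$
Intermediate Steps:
$t{\left(C \right)} = \frac{1}{C}$ ($t{\left(C \right)} = \frac{1}{C + 0} = \frac{1}{C}$)
$\left(\left(-7\right) \left(-1095\right) + t{\left(-12 \right)}\right) \left(-44106 + 33404\right) = \left(\left(-7\right) \left(-1095\right) + \frac{1}{-12}\right) \left(-44106 + 33404\right) = \left(7665 - \frac{1}{12}\right) \left(-10702\right) = \frac{91979}{12} \left(-10702\right) = - \frac{492179629}{6}$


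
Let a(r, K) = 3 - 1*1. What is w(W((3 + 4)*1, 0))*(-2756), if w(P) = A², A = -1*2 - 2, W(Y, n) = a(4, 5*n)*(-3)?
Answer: -44096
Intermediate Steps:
a(r, K) = 2 (a(r, K) = 3 - 1 = 2)
W(Y, n) = -6 (W(Y, n) = 2*(-3) = -6)
A = -4 (A = -2 - 2 = -4)
w(P) = 16 (w(P) = (-4)² = 16)
w(W((3 + 4)*1, 0))*(-2756) = 16*(-2756) = -44096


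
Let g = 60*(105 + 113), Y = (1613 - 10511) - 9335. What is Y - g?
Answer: -31313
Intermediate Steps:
Y = -18233 (Y = -8898 - 9335 = -18233)
g = 13080 (g = 60*218 = 13080)
Y - g = -18233 - 1*13080 = -18233 - 13080 = -31313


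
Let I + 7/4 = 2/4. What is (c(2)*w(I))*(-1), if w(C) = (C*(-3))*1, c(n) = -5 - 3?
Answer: 30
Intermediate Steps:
I = -5/4 (I = -7/4 + 2/4 = -7/4 + 2*(1/4) = -7/4 + 1/2 = -5/4 ≈ -1.2500)
c(n) = -8
w(C) = -3*C (w(C) = -3*C*1 = -3*C)
(c(2)*w(I))*(-1) = -(-24)*(-5)/4*(-1) = -8*15/4*(-1) = -30*(-1) = 30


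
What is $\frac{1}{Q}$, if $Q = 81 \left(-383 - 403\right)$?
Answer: $- \frac{1}{63666} \approx -1.5707 \cdot 10^{-5}$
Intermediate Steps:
$Q = -63666$ ($Q = 81 \left(-383 - 403\right) = 81 \left(-786\right) = -63666$)
$\frac{1}{Q} = \frac{1}{-63666} = - \frac{1}{63666}$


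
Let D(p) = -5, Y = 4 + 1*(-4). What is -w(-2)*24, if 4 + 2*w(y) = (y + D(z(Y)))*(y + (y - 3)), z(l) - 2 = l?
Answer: -540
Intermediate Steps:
Y = 0 (Y = 4 - 4 = 0)
z(l) = 2 + l
w(y) = -2 + (-5 + y)*(-3 + 2*y)/2 (w(y) = -2 + ((y - 5)*(y + (y - 3)))/2 = -2 + ((-5 + y)*(y + (-3 + y)))/2 = -2 + ((-5 + y)*(-3 + 2*y))/2 = -2 + (-5 + y)*(-3 + 2*y)/2)
-w(-2)*24 = -(11/2 + (-2)² - 13/2*(-2))*24 = -(11/2 + 4 + 13)*24 = -1*45/2*24 = -45/2*24 = -540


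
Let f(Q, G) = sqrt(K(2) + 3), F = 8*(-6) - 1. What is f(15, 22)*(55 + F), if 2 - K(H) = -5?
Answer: 6*sqrt(10) ≈ 18.974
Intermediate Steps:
F = -49 (F = -48 - 1 = -49)
K(H) = 7 (K(H) = 2 - 1*(-5) = 2 + 5 = 7)
f(Q, G) = sqrt(10) (f(Q, G) = sqrt(7 + 3) = sqrt(10))
f(15, 22)*(55 + F) = sqrt(10)*(55 - 49) = sqrt(10)*6 = 6*sqrt(10)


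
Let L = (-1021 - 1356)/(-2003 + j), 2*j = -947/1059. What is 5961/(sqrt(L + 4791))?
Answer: 1987*sqrt(9587356512974853)/2259409953 ≈ 86.110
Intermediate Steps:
j = -947/2118 (j = (-947/1059)/2 = (-947*1/1059)/2 = (1/2)*(-947/1059) = -947/2118 ≈ -0.44712)
L = 5034486/4243301 (L = (-1021 - 1356)/(-2003 - 947/2118) = -2377/(-4243301/2118) = -2377*(-2118/4243301) = 5034486/4243301 ≈ 1.1865)
5961/(sqrt(L + 4791)) = 5961/(sqrt(5034486/4243301 + 4791)) = 5961/(sqrt(20334689577/4243301)) = 5961/((3*sqrt(9587356512974853)/4243301)) = 5961*(sqrt(9587356512974853)/6778229859) = 1987*sqrt(9587356512974853)/2259409953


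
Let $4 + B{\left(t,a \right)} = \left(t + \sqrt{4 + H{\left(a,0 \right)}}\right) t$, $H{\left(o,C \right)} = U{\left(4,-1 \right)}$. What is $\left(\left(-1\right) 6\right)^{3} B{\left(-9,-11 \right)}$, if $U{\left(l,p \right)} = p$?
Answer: $-16632 + 1944 \sqrt{3} \approx -13265.0$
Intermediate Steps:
$H{\left(o,C \right)} = -1$
$B{\left(t,a \right)} = -4 + t \left(t + \sqrt{3}\right)$ ($B{\left(t,a \right)} = -4 + \left(t + \sqrt{4 - 1}\right) t = -4 + \left(t + \sqrt{3}\right) t = -4 + t \left(t + \sqrt{3}\right)$)
$\left(\left(-1\right) 6\right)^{3} B{\left(-9,-11 \right)} = \left(\left(-1\right) 6\right)^{3} \left(-4 + \left(-9\right)^{2} - 9 \sqrt{3}\right) = \left(-6\right)^{3} \left(-4 + 81 - 9 \sqrt{3}\right) = - 216 \left(77 - 9 \sqrt{3}\right) = -16632 + 1944 \sqrt{3}$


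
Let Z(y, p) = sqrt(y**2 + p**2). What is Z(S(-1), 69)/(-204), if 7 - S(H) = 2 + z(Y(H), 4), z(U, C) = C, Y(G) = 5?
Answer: -sqrt(4762)/204 ≈ -0.33827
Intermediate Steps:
S(H) = 1 (S(H) = 7 - (2 + 4) = 7 - 1*6 = 7 - 6 = 1)
Z(y, p) = sqrt(p**2 + y**2)
Z(S(-1), 69)/(-204) = sqrt(69**2 + 1**2)/(-204) = sqrt(4761 + 1)*(-1/204) = sqrt(4762)*(-1/204) = -sqrt(4762)/204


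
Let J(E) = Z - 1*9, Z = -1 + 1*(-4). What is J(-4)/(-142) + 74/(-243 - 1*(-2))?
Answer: -3567/17111 ≈ -0.20846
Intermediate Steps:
Z = -5 (Z = -1 - 4 = -5)
J(E) = -14 (J(E) = -5 - 1*9 = -5 - 9 = -14)
J(-4)/(-142) + 74/(-243 - 1*(-2)) = -14/(-142) + 74/(-243 - 1*(-2)) = -14*(-1/142) + 74/(-243 + 2) = 7/71 + 74/(-241) = 7/71 + 74*(-1/241) = 7/71 - 74/241 = -3567/17111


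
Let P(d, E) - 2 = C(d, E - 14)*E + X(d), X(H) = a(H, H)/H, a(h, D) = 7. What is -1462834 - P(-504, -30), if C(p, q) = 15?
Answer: -105291791/72 ≈ -1.4624e+6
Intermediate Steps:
X(H) = 7/H
P(d, E) = 2 + 7/d + 15*E (P(d, E) = 2 + (15*E + 7/d) = 2 + (7/d + 15*E) = 2 + 7/d + 15*E)
-1462834 - P(-504, -30) = -1462834 - (2 + 7/(-504) + 15*(-30)) = -1462834 - (2 + 7*(-1/504) - 450) = -1462834 - (2 - 1/72 - 450) = -1462834 - 1*(-32257/72) = -1462834 + 32257/72 = -105291791/72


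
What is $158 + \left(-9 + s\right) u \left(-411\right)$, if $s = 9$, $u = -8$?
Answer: $158$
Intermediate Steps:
$158 + \left(-9 + s\right) u \left(-411\right) = 158 + \left(-9 + 9\right) \left(-8\right) \left(-411\right) = 158 + 0 \left(-8\right) \left(-411\right) = 158 + 0 \left(-411\right) = 158 + 0 = 158$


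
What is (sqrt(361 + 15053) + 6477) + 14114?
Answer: 20591 + sqrt(15414) ≈ 20715.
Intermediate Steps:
(sqrt(361 + 15053) + 6477) + 14114 = (sqrt(15414) + 6477) + 14114 = (6477 + sqrt(15414)) + 14114 = 20591 + sqrt(15414)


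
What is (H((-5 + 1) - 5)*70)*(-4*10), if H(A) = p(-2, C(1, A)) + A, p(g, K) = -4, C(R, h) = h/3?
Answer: 36400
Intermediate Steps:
C(R, h) = h/3 (C(R, h) = h*(1/3) = h/3)
H(A) = -4 + A
(H((-5 + 1) - 5)*70)*(-4*10) = ((-4 + ((-5 + 1) - 5))*70)*(-4*10) = ((-4 + (-4 - 5))*70)*(-40) = ((-4 - 9)*70)*(-40) = -13*70*(-40) = -910*(-40) = 36400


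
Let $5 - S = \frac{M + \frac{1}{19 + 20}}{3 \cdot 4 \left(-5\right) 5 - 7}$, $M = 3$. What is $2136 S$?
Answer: $\frac{42707896}{3991} \approx 10701.0$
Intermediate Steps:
$S = \frac{59983}{11973}$ ($S = 5 - \frac{3 + \frac{1}{19 + 20}}{3 \cdot 4 \left(-5\right) 5 - 7} = 5 - \frac{3 + \frac{1}{39}}{3 \left(-20\right) 5 - 7} = 5 - \frac{3 + \frac{1}{39}}{\left(-60\right) 5 - 7} = 5 - \frac{118}{39 \left(-300 - 7\right)} = 5 - \frac{118}{39 \left(-307\right)} = 5 - \frac{118}{39} \left(- \frac{1}{307}\right) = 5 - - \frac{118}{11973} = 5 + \frac{118}{11973} = \frac{59983}{11973} \approx 5.0099$)
$2136 S = 2136 \cdot \frac{59983}{11973} = \frac{42707896}{3991}$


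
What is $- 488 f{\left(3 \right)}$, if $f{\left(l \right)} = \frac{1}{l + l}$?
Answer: $- \frac{244}{3} \approx -81.333$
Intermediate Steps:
$f{\left(l \right)} = \frac{1}{2 l}$
$- 488 f{\left(3 \right)} = - 488 \frac{1}{2 \cdot 3} = - 488 \cdot \frac{1}{2} \cdot \frac{1}{3} = \left(-488\right) \frac{1}{6} = - \frac{244}{3}$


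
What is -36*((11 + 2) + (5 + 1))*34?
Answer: -23256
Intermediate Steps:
-36*((11 + 2) + (5 + 1))*34 = -36*(13 + 6)*34 = -36*19*34 = -684*34 = -23256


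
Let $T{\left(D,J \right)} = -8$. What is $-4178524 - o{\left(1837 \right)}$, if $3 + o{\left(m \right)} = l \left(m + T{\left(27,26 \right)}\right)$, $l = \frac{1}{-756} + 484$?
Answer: $- \frac{3828198463}{756} \approx -5.0638 \cdot 10^{6}$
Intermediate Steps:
$l = \frac{365903}{756}$ ($l = - \frac{1}{756} + 484 = \frac{365903}{756} \approx 484.0$)
$o{\left(m \right)} = - \frac{732373}{189} + \frac{365903 m}{756}$ ($o{\left(m \right)} = -3 + \frac{365903 \left(m - 8\right)}{756} = -3 + \frac{365903 \left(-8 + m\right)}{756} = -3 + \left(- \frac{731806}{189} + \frac{365903 m}{756}\right) = - \frac{732373}{189} + \frac{365903 m}{756}$)
$-4178524 - o{\left(1837 \right)} = -4178524 - \left(- \frac{732373}{189} + \frac{365903}{756} \cdot 1837\right) = -4178524 - \left(- \frac{732373}{189} + \frac{672163811}{756}\right) = -4178524 - \frac{669234319}{756} = - \frac{3828198463}{756}$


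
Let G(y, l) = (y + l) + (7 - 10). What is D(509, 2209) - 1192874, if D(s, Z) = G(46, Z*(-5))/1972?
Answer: -1176179265/986 ≈ -1.1929e+6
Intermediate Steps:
G(y, l) = -3 + l + y (G(y, l) = (l + y) - 3 = -3 + l + y)
D(s, Z) = 43/1972 - 5*Z/1972 (D(s, Z) = (-3 + Z*(-5) + 46)/1972 = (-3 - 5*Z + 46)*(1/1972) = (43 - 5*Z)*(1/1972) = 43/1972 - 5*Z/1972)
D(509, 2209) - 1192874 = (43/1972 - 5/1972*2209) - 1192874 = (43/1972 - 11045/1972) - 1192874 = -5501/986 - 1192874 = -1176179265/986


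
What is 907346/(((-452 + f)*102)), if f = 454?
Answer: 453673/102 ≈ 4447.8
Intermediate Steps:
907346/(((-452 + f)*102)) = 907346/(((-452 + 454)*102)) = 907346/((2*102)) = 907346/204 = 907346*(1/204) = 453673/102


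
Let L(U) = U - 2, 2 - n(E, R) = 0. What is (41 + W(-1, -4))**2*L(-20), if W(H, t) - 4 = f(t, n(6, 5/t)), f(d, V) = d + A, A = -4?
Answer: -30118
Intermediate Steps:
n(E, R) = 2 (n(E, R) = 2 - 1*0 = 2 + 0 = 2)
f(d, V) = -4 + d (f(d, V) = d - 4 = -4 + d)
W(H, t) = t (W(H, t) = 4 + (-4 + t) = t)
L(U) = -2 + U
(41 + W(-1, -4))**2*L(-20) = (41 - 4)**2*(-2 - 20) = 37**2*(-22) = 1369*(-22) = -30118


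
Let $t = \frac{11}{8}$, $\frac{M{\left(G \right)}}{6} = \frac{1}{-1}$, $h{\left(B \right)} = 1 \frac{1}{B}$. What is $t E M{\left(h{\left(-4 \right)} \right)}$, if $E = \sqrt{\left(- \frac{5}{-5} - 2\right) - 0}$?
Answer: $- \frac{33 i}{4} \approx - 8.25 i$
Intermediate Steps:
$h{\left(B \right)} = \frac{1}{B}$
$M{\left(G \right)} = -6$ ($M{\left(G \right)} = \frac{6}{-1} = 6 \left(-1\right) = -6$)
$E = i$ ($E = \sqrt{\left(\left(-5\right) \left(- \frac{1}{5}\right) - 2\right) + 0} = \sqrt{\left(1 - 2\right) + 0} = \sqrt{-1 + 0} = \sqrt{-1} = i \approx 1.0 i$)
$t = \frac{11}{8}$ ($t = 11 \cdot \frac{1}{8} = \frac{11}{8} \approx 1.375$)
$t E M{\left(h{\left(-4 \right)} \right)} = \frac{11 i}{8} \left(-6\right) = - \frac{33 i}{4}$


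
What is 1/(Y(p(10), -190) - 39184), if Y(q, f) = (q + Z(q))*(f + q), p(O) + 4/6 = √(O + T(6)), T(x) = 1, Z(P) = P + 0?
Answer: -1575765/61244278202 + 7749*√11/30622139101 ≈ -2.4890e-5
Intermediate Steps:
Z(P) = P
p(O) = -⅔ + √(1 + O) (p(O) = -⅔ + √(O + 1) = -⅔ + √(1 + O))
Y(q, f) = 2*q*(f + q) (Y(q, f) = (q + q)*(f + q) = (2*q)*(f + q) = 2*q*(f + q))
1/(Y(p(10), -190) - 39184) = 1/(2*(-⅔ + √(1 + 10))*(-190 + (-⅔ + √(1 + 10))) - 39184) = 1/(2*(-⅔ + √11)*(-190 + (-⅔ + √11)) - 39184) = 1/(2*(-⅔ + √11)*(-572/3 + √11) - 39184) = 1/(2*(-572/3 + √11)*(-⅔ + √11) - 39184) = 1/(-39184 + 2*(-572/3 + √11)*(-⅔ + √11))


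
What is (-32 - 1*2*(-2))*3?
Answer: -84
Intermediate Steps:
(-32 - 1*2*(-2))*3 = (-32 - 2*(-2))*3 = (-32 + 4)*3 = -28*3 = -84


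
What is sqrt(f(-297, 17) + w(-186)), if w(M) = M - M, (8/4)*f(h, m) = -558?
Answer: 3*I*sqrt(31) ≈ 16.703*I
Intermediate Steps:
f(h, m) = -279 (f(h, m) = (1/2)*(-558) = -279)
w(M) = 0
sqrt(f(-297, 17) + w(-186)) = sqrt(-279 + 0) = sqrt(-279) = 3*I*sqrt(31)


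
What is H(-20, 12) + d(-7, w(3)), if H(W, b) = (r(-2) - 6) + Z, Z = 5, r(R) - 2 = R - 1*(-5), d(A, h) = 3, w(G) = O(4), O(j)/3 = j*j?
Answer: 7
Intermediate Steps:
O(j) = 3*j² (O(j) = 3*(j*j) = 3*j²)
w(G) = 48 (w(G) = 3*4² = 3*16 = 48)
r(R) = 7 + R (r(R) = 2 + (R - 1*(-5)) = 2 + (R + 5) = 2 + (5 + R) = 7 + R)
H(W, b) = 4 (H(W, b) = ((7 - 2) - 6) + 5 = (5 - 6) + 5 = -1 + 5 = 4)
H(-20, 12) + d(-7, w(3)) = 4 + 3 = 7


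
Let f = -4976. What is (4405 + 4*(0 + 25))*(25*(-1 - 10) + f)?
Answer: -23655755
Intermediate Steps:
(4405 + 4*(0 + 25))*(25*(-1 - 10) + f) = (4405 + 4*(0 + 25))*(25*(-1 - 10) - 4976) = (4405 + 4*25)*(25*(-11) - 4976) = (4405 + 100)*(-275 - 4976) = 4505*(-5251) = -23655755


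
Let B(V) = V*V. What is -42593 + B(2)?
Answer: -42589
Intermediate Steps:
B(V) = V²
-42593 + B(2) = -42593 + 2² = -42593 + 4 = -42589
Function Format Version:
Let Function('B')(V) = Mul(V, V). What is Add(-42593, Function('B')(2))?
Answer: -42589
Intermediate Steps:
Function('B')(V) = Pow(V, 2)
Add(-42593, Function('B')(2)) = Add(-42593, Pow(2, 2)) = Add(-42593, 4) = -42589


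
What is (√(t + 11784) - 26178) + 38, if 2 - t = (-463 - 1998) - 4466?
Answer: -26140 + √18713 ≈ -26003.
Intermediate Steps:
t = 6929 (t = 2 - ((-463 - 1998) - 4466) = 2 - (-2461 - 4466) = 2 - 1*(-6927) = 2 + 6927 = 6929)
(√(t + 11784) - 26178) + 38 = (√(6929 + 11784) - 26178) + 38 = (√18713 - 26178) + 38 = (-26178 + √18713) + 38 = -26140 + √18713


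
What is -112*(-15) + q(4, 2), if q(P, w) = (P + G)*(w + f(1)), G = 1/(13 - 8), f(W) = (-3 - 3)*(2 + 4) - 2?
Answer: 7644/5 ≈ 1528.8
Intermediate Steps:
f(W) = -38 (f(W) = -6*6 - 2 = -36 - 2 = -38)
G = 1/5 ≈ 0.20000
q(P, w) = (-38 + w)*(1/5 + P) (q(P, w) = (P + 1/5)*(w - 38) = (1/5 + P)*(-38 + w) = (-38 + w)*(1/5 + P))
-112*(-15) + q(4, 2) = -112*(-15) + (-38/5 - 38*4 + (1/5)*2 + 4*2) = 1680 + (-38/5 - 152 + 2/5 + 8) = 1680 - 756/5 = 7644/5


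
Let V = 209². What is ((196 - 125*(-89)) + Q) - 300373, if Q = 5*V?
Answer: -70647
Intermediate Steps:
V = 43681
Q = 218405 (Q = 5*43681 = 218405)
((196 - 125*(-89)) + Q) - 300373 = ((196 - 125*(-89)) + 218405) - 300373 = ((196 + 11125) + 218405) - 300373 = (11321 + 218405) - 300373 = 229726 - 300373 = -70647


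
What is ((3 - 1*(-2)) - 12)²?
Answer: 49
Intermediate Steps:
((3 - 1*(-2)) - 12)² = ((3 + 2) - 12)² = (5 - 12)² = (-7)² = 49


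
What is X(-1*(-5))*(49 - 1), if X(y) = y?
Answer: 240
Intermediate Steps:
X(-1*(-5))*(49 - 1) = (-1*(-5))*(49 - 1) = 5*48 = 240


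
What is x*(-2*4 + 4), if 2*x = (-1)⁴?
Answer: -2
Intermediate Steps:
x = ½ (x = (½)*(-1)⁴ = (½)*1 = ½ ≈ 0.50000)
x*(-2*4 + 4) = (-2*4 + 4)/2 = (-8 + 4)/2 = (½)*(-4) = -2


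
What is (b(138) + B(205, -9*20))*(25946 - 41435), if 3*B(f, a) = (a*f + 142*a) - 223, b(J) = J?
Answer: 321494847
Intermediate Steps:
B(f, a) = -223/3 + 142*a/3 + a*f/3 (B(f, a) = ((a*f + 142*a) - 223)/3 = ((142*a + a*f) - 223)/3 = (-223 + 142*a + a*f)/3 = -223/3 + 142*a/3 + a*f/3)
(b(138) + B(205, -9*20))*(25946 - 41435) = (138 + (-223/3 + 142*(-9*20)/3 + (1/3)*(-9*20)*205))*(25946 - 41435) = (138 + (-223/3 + (142/3)*(-180) + (1/3)*(-180)*205))*(-15489) = (138 + (-223/3 - 8520 - 12300))*(-15489) = (138 - 62683/3)*(-15489) = -62269/3*(-15489) = 321494847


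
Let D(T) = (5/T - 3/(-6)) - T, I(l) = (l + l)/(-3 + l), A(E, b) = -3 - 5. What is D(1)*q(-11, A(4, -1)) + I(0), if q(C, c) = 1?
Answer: 9/2 ≈ 4.5000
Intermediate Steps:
A(E, b) = -8
I(l) = 2*l/(-3 + l) (I(l) = (2*l)/(-3 + l) = 2*l/(-3 + l))
D(T) = ½ - T + 5/T (D(T) = (5/T - 3*(-⅙)) - T = (5/T + ½) - T = (½ + 5/T) - T = ½ - T + 5/T)
D(1)*q(-11, A(4, -1)) + I(0) = (½ - 1*1 + 5/1)*1 + 2*0/(-3 + 0) = (½ - 1 + 5*1)*1 + 2*0/(-3) = (½ - 1 + 5)*1 + 2*0*(-⅓) = (9/2)*1 + 0 = 9/2 + 0 = 9/2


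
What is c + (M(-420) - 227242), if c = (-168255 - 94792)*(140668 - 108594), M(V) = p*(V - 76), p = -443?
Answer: -8436976992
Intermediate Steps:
M(V) = 33668 - 443*V (M(V) = -443*(V - 76) = -443*(-76 + V) = 33668 - 443*V)
c = -8436969478 (c = -263047*32074 = -8436969478)
c + (M(-420) - 227242) = -8436969478 + ((33668 - 443*(-420)) - 227242) = -8436969478 + ((33668 + 186060) - 227242) = -8436969478 + (219728 - 227242) = -8436969478 - 7514 = -8436976992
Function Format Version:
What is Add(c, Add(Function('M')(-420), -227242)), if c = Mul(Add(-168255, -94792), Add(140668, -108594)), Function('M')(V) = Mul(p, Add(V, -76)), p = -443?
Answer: -8436976992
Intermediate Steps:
Function('M')(V) = Add(33668, Mul(-443, V)) (Function('M')(V) = Mul(-443, Add(V, -76)) = Mul(-443, Add(-76, V)) = Add(33668, Mul(-443, V)))
c = -8436969478 (c = Mul(-263047, 32074) = -8436969478)
Add(c, Add(Function('M')(-420), -227242)) = Add(-8436969478, Add(Add(33668, Mul(-443, -420)), -227242)) = Add(-8436969478, Add(Add(33668, 186060), -227242)) = Add(-8436969478, Add(219728, -227242)) = Add(-8436969478, -7514) = -8436976992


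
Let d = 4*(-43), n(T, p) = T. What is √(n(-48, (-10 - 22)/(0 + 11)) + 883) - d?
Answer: 172 + √835 ≈ 200.90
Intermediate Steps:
d = -172
√(n(-48, (-10 - 22)/(0 + 11)) + 883) - d = √(-48 + 883) - 1*(-172) = √835 + 172 = 172 + √835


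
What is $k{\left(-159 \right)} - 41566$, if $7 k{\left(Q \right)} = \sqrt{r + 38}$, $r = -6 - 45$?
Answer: $-41566 + \frac{i \sqrt{13}}{7} \approx -41566.0 + 0.51508 i$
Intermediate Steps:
$r = -51$
$k{\left(Q \right)} = \frac{i \sqrt{13}}{7}$ ($k{\left(Q \right)} = \frac{\sqrt{-51 + 38}}{7} = \frac{\sqrt{-13}}{7} = \frac{i \sqrt{13}}{7}$)
$k{\left(-159 \right)} - 41566 = \frac{i \sqrt{13}}{7} - 41566 = -41566 + \frac{i \sqrt{13}}{7}$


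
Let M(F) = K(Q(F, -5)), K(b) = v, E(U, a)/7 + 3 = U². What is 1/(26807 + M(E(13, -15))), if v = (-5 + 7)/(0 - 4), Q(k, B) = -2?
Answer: 2/53613 ≈ 3.7304e-5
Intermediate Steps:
E(U, a) = -21 + 7*U²
v = -½ (v = 2/(-4) = 2*(-¼) = -½ ≈ -0.50000)
K(b) = -½
M(F) = -½
1/(26807 + M(E(13, -15))) = 1/(26807 - ½) = 1/(53613/2) = 2/53613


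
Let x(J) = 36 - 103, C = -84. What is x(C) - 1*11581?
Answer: -11648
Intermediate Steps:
x(J) = -67
x(C) - 1*11581 = -67 - 1*11581 = -67 - 11581 = -11648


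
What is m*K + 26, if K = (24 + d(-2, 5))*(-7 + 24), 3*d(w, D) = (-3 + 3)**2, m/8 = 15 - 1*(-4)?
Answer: 62042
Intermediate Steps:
m = 152 (m = 8*(15 - 1*(-4)) = 8*(15 + 4) = 8*19 = 152)
d(w, D) = 0 (d(w, D) = (-3 + 3)**2/3 = (1/3)*0**2 = (1/3)*0 = 0)
K = 408 (K = (24 + 0)*(-7 + 24) = 24*17 = 408)
m*K + 26 = 152*408 + 26 = 62016 + 26 = 62042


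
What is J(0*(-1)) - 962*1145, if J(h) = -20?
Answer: -1101510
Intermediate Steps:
J(0*(-1)) - 962*1145 = -20 - 962*1145 = -20 - 1101490 = -1101510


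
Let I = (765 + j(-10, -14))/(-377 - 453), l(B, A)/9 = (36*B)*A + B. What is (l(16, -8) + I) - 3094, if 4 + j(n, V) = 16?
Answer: -36871037/830 ≈ -44423.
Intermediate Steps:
l(B, A) = 9*B + 324*A*B (l(B, A) = 9*((36*B)*A + B) = 9*(36*A*B + B) = 9*(B + 36*A*B) = 9*B + 324*A*B)
j(n, V) = 12 (j(n, V) = -4 + 16 = 12)
I = -777/830 (I = (765 + 12)/(-377 - 453) = 777/(-830) = 777*(-1/830) = -777/830 ≈ -0.93614)
(l(16, -8) + I) - 3094 = (9*16*(1 + 36*(-8)) - 777/830) - 3094 = (9*16*(1 - 288) - 777/830) - 3094 = (9*16*(-287) - 777/830) - 3094 = (-41328 - 777/830) - 3094 = -34303017/830 - 3094 = -36871037/830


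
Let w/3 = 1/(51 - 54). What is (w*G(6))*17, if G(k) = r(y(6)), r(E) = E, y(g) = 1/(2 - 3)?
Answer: 17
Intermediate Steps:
y(g) = -1 (y(g) = 1/(-1) = -1)
w = -1 (w = 3/(51 - 54) = 3/(-3) = 3*(-⅓) = -1)
G(k) = -1
(w*G(6))*17 = -1*(-1)*17 = 1*17 = 17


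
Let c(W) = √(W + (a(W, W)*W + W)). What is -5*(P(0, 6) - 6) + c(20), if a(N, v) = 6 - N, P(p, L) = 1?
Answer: 25 + 4*I*√15 ≈ 25.0 + 15.492*I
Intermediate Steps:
c(W) = √(2*W + W*(6 - W)) (c(W) = √(W + ((6 - W)*W + W)) = √(W + (W*(6 - W) + W)) = √(W + (W + W*(6 - W))) = √(2*W + W*(6 - W)))
-5*(P(0, 6) - 6) + c(20) = -5*(1 - 6) + √(20*(8 - 1*20)) = -5*(-5) + √(20*(8 - 20)) = 25 + √(20*(-12)) = 25 + √(-240) = 25 + 4*I*√15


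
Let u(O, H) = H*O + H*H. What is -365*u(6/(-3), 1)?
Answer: 365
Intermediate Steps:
u(O, H) = H**2 + H*O (u(O, H) = H*O + H**2 = H**2 + H*O)
-365*u(6/(-3), 1) = -365*(1 + 6/(-3)) = -365*(1 + 6*(-1/3)) = -365*(1 - 2) = -365*(-1) = 365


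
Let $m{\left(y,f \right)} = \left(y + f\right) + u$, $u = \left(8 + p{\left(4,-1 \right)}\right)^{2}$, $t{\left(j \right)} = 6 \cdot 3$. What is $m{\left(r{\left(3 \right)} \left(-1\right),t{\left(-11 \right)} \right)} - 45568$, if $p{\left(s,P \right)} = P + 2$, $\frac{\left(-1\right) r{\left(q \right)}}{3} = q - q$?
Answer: $-45469$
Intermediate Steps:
$r{\left(q \right)} = 0$ ($r{\left(q \right)} = - 3 \left(q - q\right) = \left(-3\right) 0 = 0$)
$p{\left(s,P \right)} = 2 + P$
$t{\left(j \right)} = 18$
$u = 81$ ($u = \left(8 + \left(2 - 1\right)\right)^{2} = \left(8 + 1\right)^{2} = 9^{2} = 81$)
$m{\left(y,f \right)} = 81 + f + y$ ($m{\left(y,f \right)} = \left(y + f\right) + 81 = \left(f + y\right) + 81 = 81 + f + y$)
$m{\left(r{\left(3 \right)} \left(-1\right),t{\left(-11 \right)} \right)} - 45568 = \left(81 + 18 + 0 \left(-1\right)\right) - 45568 = \left(81 + 18 + 0\right) - 45568 = 99 - 45568 = -45469$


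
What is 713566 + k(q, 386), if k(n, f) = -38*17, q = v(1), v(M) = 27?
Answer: 712920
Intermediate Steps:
q = 27
k(n, f) = -646
713566 + k(q, 386) = 713566 - 646 = 712920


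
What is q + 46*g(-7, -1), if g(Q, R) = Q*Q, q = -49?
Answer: 2205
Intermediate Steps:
g(Q, R) = Q²
q + 46*g(-7, -1) = -49 + 46*(-7)² = -49 + 46*49 = -49 + 2254 = 2205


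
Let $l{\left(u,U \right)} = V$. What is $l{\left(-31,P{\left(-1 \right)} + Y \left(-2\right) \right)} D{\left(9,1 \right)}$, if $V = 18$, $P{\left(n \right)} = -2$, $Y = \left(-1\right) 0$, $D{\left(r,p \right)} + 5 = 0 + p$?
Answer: $-72$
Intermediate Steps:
$D{\left(r,p \right)} = -5 + p$ ($D{\left(r,p \right)} = -5 + \left(0 + p\right) = -5 + p$)
$Y = 0$
$l{\left(u,U \right)} = 18$
$l{\left(-31,P{\left(-1 \right)} + Y \left(-2\right) \right)} D{\left(9,1 \right)} = 18 \left(-5 + 1\right) = 18 \left(-4\right) = -72$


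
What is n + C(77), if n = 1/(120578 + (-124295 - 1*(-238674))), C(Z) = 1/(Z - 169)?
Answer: -234865/21616044 ≈ -0.010865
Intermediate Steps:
C(Z) = 1/(-169 + Z)
n = 1/234957 (n = 1/(120578 + (-124295 + 238674)) = 1/(120578 + 114379) = 1/234957 ≈ 4.2561e-6)
n + C(77) = 1/234957 + 1/(-169 + 77) = 1/234957 + 1/(-92) = 1/234957 - 1/92 = -234865/21616044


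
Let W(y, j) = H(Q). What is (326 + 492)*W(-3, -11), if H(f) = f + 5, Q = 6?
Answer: 8998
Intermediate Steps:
H(f) = 5 + f
W(y, j) = 11 (W(y, j) = 5 + 6 = 11)
(326 + 492)*W(-3, -11) = (326 + 492)*11 = 818*11 = 8998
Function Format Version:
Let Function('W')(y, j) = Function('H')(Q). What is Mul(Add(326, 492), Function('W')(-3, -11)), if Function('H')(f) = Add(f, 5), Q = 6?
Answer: 8998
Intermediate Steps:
Function('H')(f) = Add(5, f)
Function('W')(y, j) = 11 (Function('W')(y, j) = Add(5, 6) = 11)
Mul(Add(326, 492), Function('W')(-3, -11)) = Mul(Add(326, 492), 11) = Mul(818, 11) = 8998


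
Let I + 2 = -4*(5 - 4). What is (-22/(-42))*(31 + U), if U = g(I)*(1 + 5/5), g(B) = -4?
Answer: 253/21 ≈ 12.048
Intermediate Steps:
I = -6 (I = -2 - 4*(5 - 4) = -2 - 4*1 = -2 - 4 = -6)
U = -8 (U = -4*(1 + 5/5) = -4*(1 + 5*(⅕)) = -4*(1 + 1) = -4*2 = -8)
(-22/(-42))*(31 + U) = (-22/(-42))*(31 - 8) = -22*(-1/42)*23 = (11/21)*23 = 253/21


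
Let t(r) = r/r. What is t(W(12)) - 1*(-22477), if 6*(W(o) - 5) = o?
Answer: 22478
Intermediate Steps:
W(o) = 5 + o/6
t(r) = 1
t(W(12)) - 1*(-22477) = 1 - 1*(-22477) = 1 + 22477 = 22478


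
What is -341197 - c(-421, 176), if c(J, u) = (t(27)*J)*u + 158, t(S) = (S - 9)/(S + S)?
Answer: -949969/3 ≈ -3.1666e+5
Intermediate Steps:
t(S) = (-9 + S)/(2*S) (t(S) = (-9 + S)/((2*S)) = (-9 + S)*(1/(2*S)) = (-9 + S)/(2*S))
c(J, u) = 158 + J*u/3 (c(J, u) = (((½)*(-9 + 27)/27)*J)*u + 158 = (((½)*(1/27)*18)*J)*u + 158 = (J/3)*u + 158 = J*u/3 + 158 = 158 + J*u/3)
-341197 - c(-421, 176) = -341197 - (158 + (⅓)*(-421)*176) = -341197 - (158 - 74096/3) = -341197 - 1*(-73622/3) = -341197 + 73622/3 = -949969/3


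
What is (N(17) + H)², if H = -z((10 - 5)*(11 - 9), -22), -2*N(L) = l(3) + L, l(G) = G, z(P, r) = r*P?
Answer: 44100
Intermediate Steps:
z(P, r) = P*r
N(L) = -3/2 - L/2 (N(L) = -(3 + L)/2 = -3/2 - L/2)
H = 220 (H = -(10 - 5)*(11 - 9)*(-22) = -5*2*(-22) = -10*(-22) = -1*(-220) = 220)
(N(17) + H)² = ((-3/2 - ½*17) + 220)² = ((-3/2 - 17/2) + 220)² = (-10 + 220)² = 210² = 44100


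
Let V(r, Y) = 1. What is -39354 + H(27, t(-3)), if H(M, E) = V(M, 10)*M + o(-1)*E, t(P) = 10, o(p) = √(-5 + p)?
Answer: -39327 + 10*I*√6 ≈ -39327.0 + 24.495*I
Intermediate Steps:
H(M, E) = M + I*E*√6 (H(M, E) = 1*M + √(-5 - 1)*E = M + √(-6)*E = M + (I*√6)*E = M + I*E*√6)
-39354 + H(27, t(-3)) = -39354 + (27 + I*10*√6) = -39354 + (27 + 10*I*√6) = -39327 + 10*I*√6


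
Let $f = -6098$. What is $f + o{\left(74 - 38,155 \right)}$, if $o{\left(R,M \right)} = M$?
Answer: $-5943$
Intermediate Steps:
$f + o{\left(74 - 38,155 \right)} = -6098 + 155 = -5943$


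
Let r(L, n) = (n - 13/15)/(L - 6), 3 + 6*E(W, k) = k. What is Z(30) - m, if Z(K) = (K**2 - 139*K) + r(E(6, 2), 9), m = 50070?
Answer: -9868144/185 ≈ -53341.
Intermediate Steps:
E(W, k) = -1/2 + k/6
r(L, n) = (-13/15 + n)/(-6 + L) (r(L, n) = (n - 13*1/15)/(-6 + L) = (n - 13/15)/(-6 + L) = (-13/15 + n)/(-6 + L))
Z(K) = -244/185 + K**2 - 139*K (Z(K) = (K**2 - 139*K) + (-13/15 + 9)/(-6 + (-1/2 + (1/6)*2)) = (K**2 - 139*K) + (122/15)/(-6 + (-1/2 + 1/3)) = (K**2 - 139*K) + (122/15)/(-6 - 1/6) = (K**2 - 139*K) + (122/15)/(-37/6) = (K**2 - 139*K) - 6/37*122/15 = (K**2 - 139*K) - 244/185 = -244/185 + K**2 - 139*K)
Z(30) - m = (-244/185 + 30**2 - 139*30) - 1*50070 = (-244/185 + 900 - 4170) - 50070 = -605194/185 - 50070 = -9868144/185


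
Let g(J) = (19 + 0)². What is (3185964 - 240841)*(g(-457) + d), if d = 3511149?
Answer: 10341828865730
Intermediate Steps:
g(J) = 361 (g(J) = 19² = 361)
(3185964 - 240841)*(g(-457) + d) = (3185964 - 240841)*(361 + 3511149) = 2945123*3511510 = 10341828865730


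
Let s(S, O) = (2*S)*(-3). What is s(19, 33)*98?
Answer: -11172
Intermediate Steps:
s(S, O) = -6*S
s(19, 33)*98 = -6*19*98 = -114*98 = -11172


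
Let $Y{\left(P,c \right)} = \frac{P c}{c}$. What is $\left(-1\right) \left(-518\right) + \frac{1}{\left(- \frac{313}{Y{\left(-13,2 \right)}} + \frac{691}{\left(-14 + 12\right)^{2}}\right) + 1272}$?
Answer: $\frac{39564374}{76379} \approx 518.0$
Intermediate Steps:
$Y{\left(P,c \right)} = P$
$\left(-1\right) \left(-518\right) + \frac{1}{\left(- \frac{313}{Y{\left(-13,2 \right)}} + \frac{691}{\left(-14 + 12\right)^{2}}\right) + 1272} = \left(-1\right) \left(-518\right) + \frac{1}{\left(- \frac{313}{-13} + \frac{691}{\left(-14 + 12\right)^{2}}\right) + 1272} = 518 + \frac{1}{\left(\left(-313\right) \left(- \frac{1}{13}\right) + \frac{691}{\left(-2\right)^{2}}\right) + 1272} = 518 + \frac{1}{\left(\frac{313}{13} + \frac{691}{4}\right) + 1272} = 518 + \frac{1}{\frac{10235}{52} + 1272} = 518 + \frac{1}{\frac{76379}{52}} = 518 + \frac{52}{76379} = \frac{39564374}{76379}$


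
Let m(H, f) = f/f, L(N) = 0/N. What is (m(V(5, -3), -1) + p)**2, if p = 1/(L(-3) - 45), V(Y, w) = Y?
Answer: 1936/2025 ≈ 0.95605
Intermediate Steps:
L(N) = 0
m(H, f) = 1
p = -1/45 (p = 1/(0 - 45) = 1/(-45) = -1/45 ≈ -0.022222)
(m(V(5, -3), -1) + p)**2 = (1 - 1/45)**2 = (44/45)**2 = 1936/2025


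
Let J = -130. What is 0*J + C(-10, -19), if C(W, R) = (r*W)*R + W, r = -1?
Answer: -200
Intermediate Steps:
C(W, R) = W - R*W (C(W, R) = (-W)*R + W = -R*W + W = W - R*W)
0*J + C(-10, -19) = 0*(-130) - 10*(1 - 1*(-19)) = 0 - 10*(1 + 19) = 0 - 10*20 = 0 - 200 = -200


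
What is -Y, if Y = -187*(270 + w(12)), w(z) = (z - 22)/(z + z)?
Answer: 604945/12 ≈ 50412.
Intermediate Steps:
w(z) = (-22 + z)/(2*z) (w(z) = (-22 + z)/((2*z)) = (-22 + z)*(1/(2*z)) = (-22 + z)/(2*z))
Y = -604945/12 (Y = -187*(270 + (½)*(-22 + 12)/12) = -187*(270 + (½)*(1/12)*(-10)) = -187*(270 - 5/12) = -187*3235/12 = -604945/12 ≈ -50412.)
-Y = -1*(-604945/12) = 604945/12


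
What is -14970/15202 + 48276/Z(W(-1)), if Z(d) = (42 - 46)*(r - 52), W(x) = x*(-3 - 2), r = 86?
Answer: -91990959/258434 ≈ -355.96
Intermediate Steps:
W(x) = -5*x (W(x) = x*(-5) = -5*x)
Z(d) = -136 (Z(d) = (42 - 46)*(86 - 52) = -4*34 = -136)
-14970/15202 + 48276/Z(W(-1)) = -14970/15202 + 48276/(-136) = -14970*1/15202 + 48276*(-1/136) = -7485/7601 - 12069/34 = -91990959/258434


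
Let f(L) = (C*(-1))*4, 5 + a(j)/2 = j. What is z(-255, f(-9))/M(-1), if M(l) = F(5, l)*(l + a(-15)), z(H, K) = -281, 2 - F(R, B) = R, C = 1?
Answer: -281/123 ≈ -2.2846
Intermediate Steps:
a(j) = -10 + 2*j
f(L) = -4 (f(L) = (1*(-1))*4 = -1*4 = -4)
F(R, B) = 2 - R
M(l) = 120 - 3*l (M(l) = (2 - 1*5)*(l + (-10 + 2*(-15))) = (2 - 5)*(l + (-10 - 30)) = -3*(l - 40) = -3*(-40 + l) = 120 - 3*l)
z(-255, f(-9))/M(-1) = -281/(120 - 3*(-1)) = -281/(120 + 3) = -281/123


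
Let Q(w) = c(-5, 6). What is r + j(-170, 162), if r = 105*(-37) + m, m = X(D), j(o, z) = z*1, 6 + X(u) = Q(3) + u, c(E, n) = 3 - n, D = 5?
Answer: -3727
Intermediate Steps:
Q(w) = -3 (Q(w) = 3 - 1*6 = 3 - 6 = -3)
X(u) = -9 + u (X(u) = -6 + (-3 + u) = -9 + u)
j(o, z) = z
m = -4 (m = -9 + 5 = -4)
r = -3889 (r = 105*(-37) - 4 = -3885 - 4 = -3889)
r + j(-170, 162) = -3889 + 162 = -3727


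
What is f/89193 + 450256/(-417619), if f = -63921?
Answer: -1714213013/955094653 ≈ -1.7948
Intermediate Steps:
f/89193 + 450256/(-417619) = -63921/89193 + 450256/(-417619) = -63921*1/89193 + 450256*(-1/417619) = -1639/2287 - 450256/417619 = -1714213013/955094653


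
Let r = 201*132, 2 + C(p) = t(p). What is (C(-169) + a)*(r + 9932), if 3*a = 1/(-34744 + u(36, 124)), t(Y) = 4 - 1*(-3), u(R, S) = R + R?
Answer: 1185260041/6501 ≈ 1.8232e+5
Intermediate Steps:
u(R, S) = 2*R
t(Y) = 7 (t(Y) = 4 + 3 = 7)
C(p) = 5 (C(p) = -2 + 7 = 5)
r = 26532
a = -1/104016 (a = 1/(3*(-34744 + 2*36)) = 1/(3*(-34744 + 72)) = (1/3)/(-34672) = (1/3)*(-1/34672) = -1/104016 ≈ -9.6139e-6)
(C(-169) + a)*(r + 9932) = (5 - 1/104016)*(26532 + 9932) = (520079/104016)*36464 = 1185260041/6501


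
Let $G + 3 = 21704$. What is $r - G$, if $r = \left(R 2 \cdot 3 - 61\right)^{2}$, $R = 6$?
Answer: $-21076$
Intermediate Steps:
$G = 21701$ ($G = -3 + 21704 = 21701$)
$r = 625$ ($r = \left(6 \cdot 2 \cdot 3 - 61\right)^{2} = \left(12 \cdot 3 - 61\right)^{2} = \left(36 - 61\right)^{2} = \left(-25\right)^{2} = 625$)
$r - G = 625 - 21701 = -21076$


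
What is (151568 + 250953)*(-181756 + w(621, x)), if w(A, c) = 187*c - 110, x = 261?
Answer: -53559041739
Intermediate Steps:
w(A, c) = -110 + 187*c
(151568 + 250953)*(-181756 + w(621, x)) = (151568 + 250953)*(-181756 + (-110 + 187*261)) = 402521*(-181756 + (-110 + 48807)) = 402521*(-181756 + 48697) = 402521*(-133059) = -53559041739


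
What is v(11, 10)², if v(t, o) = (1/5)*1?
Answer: 1/25 ≈ 0.040000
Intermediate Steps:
v(t, o) = ⅕ (v(t, o) = (1*(⅕))*1 = (⅕)*1 = ⅕)
v(11, 10)² = (⅕)² = 1/25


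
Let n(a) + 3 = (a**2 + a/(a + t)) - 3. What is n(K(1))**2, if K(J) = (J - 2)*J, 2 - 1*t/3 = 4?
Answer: 1156/49 ≈ 23.592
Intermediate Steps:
t = -6 (t = 6 - 3*4 = 6 - 12 = -6)
K(J) = J*(-2 + J) (K(J) = (-2 + J)*J = J*(-2 + J))
n(a) = -6 + a**2 + a/(-6 + a) (n(a) = -3 + ((a**2 + a/(a - 6)) - 3) = -3 + ((a**2 + a/(-6 + a)) - 3) = -3 + (-3 + a**2 + a/(-6 + a)) = -6 + a**2 + a/(-6 + a))
n(K(1))**2 = ((36 + (1*(-2 + 1))**3 - 6*(-2 + 1)**2 - 5*(-2 + 1))/(-6 + 1*(-2 + 1)))**2 = ((36 + (1*(-1))**3 - 6*1**2 - 5*(-1))/(-6 + 1*(-1)))**2 = ((36 + (-1)**3 - 6*(-1)**2 - 5*(-1))/(-6 - 1))**2 = ((36 - 1 - 6*1 + 5)/(-7))**2 = (-(36 - 1 - 6 + 5)/7)**2 = (-1/7*34)**2 = (-34/7)**2 = 1156/49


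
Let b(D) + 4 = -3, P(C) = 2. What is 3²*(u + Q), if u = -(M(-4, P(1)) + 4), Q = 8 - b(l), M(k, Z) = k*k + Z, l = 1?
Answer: -63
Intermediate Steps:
b(D) = -7 (b(D) = -4 - 3 = -7)
M(k, Z) = Z + k² (M(k, Z) = k² + Z = Z + k²)
Q = 15 (Q = 8 - 1*(-7) = 8 + 7 = 15)
u = -22 (u = -((2 + (-4)²) + 4) = -((2 + 16) + 4) = -(18 + 4) = -1*22 = -22)
3²*(u + Q) = 3²*(-22 + 15) = 9*(-7) = -63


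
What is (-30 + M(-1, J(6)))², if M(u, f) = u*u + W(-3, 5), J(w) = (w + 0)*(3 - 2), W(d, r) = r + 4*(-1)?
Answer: 784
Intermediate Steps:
W(d, r) = -4 + r (W(d, r) = r - 4 = -4 + r)
J(w) = w (J(w) = w*1 = w)
M(u, f) = 1 + u² (M(u, f) = u*u + (-4 + 5) = u² + 1 = 1 + u²)
(-30 + M(-1, J(6)))² = (-30 + (1 + (-1)²))² = (-30 + (1 + 1))² = (-30 + 2)² = (-28)² = 784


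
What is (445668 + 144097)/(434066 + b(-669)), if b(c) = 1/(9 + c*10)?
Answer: 788043993/579998989 ≈ 1.3587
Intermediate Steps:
b(c) = 1/(9 + 10*c)
(445668 + 144097)/(434066 + b(-669)) = (445668 + 144097)/(434066 + 1/(9 + 10*(-669))) = 589765/(434066 + 1/(9 - 6690)) = 589765/(434066 + 1/(-6681)) = 589765/(434066 - 1/6681) = 589765/(2899994945/6681) = 589765*(6681/2899994945) = 788043993/579998989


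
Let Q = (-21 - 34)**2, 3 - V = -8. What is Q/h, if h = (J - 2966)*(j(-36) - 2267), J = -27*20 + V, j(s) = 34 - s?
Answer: 605/1535703 ≈ 0.00039396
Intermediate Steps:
V = 11 (V = 3 - 1*(-8) = 3 + 8 = 11)
J = -529 (J = -27*20 + 11 = -540 + 11 = -529)
Q = 3025 (Q = (-55)**2 = 3025)
h = 7678515 (h = (-529 - 2966)*((34 - 1*(-36)) - 2267) = -3495*((34 + 36) - 2267) = -3495*(70 - 2267) = -3495*(-2197) = 7678515)
Q/h = 3025/7678515 = 3025*(1/7678515) = 605/1535703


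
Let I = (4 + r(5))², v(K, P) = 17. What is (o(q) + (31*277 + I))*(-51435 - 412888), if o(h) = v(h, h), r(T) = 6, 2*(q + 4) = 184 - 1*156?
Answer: -4041467392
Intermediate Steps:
q = 10 (q = -4 + (184 - 1*156)/2 = -4 + (184 - 156)/2 = -4 + (½)*28 = -4 + 14 = 10)
o(h) = 17
I = 100 (I = (4 + 6)² = 10² = 100)
(o(q) + (31*277 + I))*(-51435 - 412888) = (17 + (31*277 + 100))*(-51435 - 412888) = (17 + (8587 + 100))*(-464323) = (17 + 8687)*(-464323) = 8704*(-464323) = -4041467392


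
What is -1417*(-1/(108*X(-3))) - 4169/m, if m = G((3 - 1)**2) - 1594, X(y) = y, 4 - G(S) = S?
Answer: -453971/258228 ≈ -1.7580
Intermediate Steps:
G(S) = 4 - S
m = -1594 (m = (4 - (3 - 1)**2) - 1594 = (4 - 1*2**2) - 1594 = (4 - 1*4) - 1594 = (4 - 4) - 1594 = 0 - 1594 = -1594)
-1417*(-1/(108*X(-3))) - 4169/m = -1417/(-3*(-6)*18) - 4169/(-1594) = -1417/(18*18) - 4169*(-1/1594) = -1417/324 + 4169/1594 = -453971/258228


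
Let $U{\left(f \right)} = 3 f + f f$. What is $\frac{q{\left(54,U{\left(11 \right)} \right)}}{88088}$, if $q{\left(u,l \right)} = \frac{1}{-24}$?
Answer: $- \frac{1}{2114112} \approx -4.7301 \cdot 10^{-7}$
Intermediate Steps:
$U{\left(f \right)} = f^{2} + 3 f$ ($U{\left(f \right)} = 3 f + f^{2} = f^{2} + 3 f$)
$q{\left(u,l \right)} = - \frac{1}{24}$
$\frac{q{\left(54,U{\left(11 \right)} \right)}}{88088} = - \frac{1}{24 \cdot 88088} = \left(- \frac{1}{24}\right) \frac{1}{88088} = - \frac{1}{2114112}$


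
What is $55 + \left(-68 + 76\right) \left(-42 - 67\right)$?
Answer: $-817$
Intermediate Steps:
$55 + \left(-68 + 76\right) \left(-42 - 67\right) = 55 + 8 \left(-109\right) = 55 - 872 = -817$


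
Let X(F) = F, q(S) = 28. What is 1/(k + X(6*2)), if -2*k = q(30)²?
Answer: -1/380 ≈ -0.0026316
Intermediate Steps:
k = -392 (k = -½*28² = -½*784 = -392)
1/(k + X(6*2)) = 1/(-392 + 6*2) = 1/(-392 + 12) = 1/(-380) = -1/380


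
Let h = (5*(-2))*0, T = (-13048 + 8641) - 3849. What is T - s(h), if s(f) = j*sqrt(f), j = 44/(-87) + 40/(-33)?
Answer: -8256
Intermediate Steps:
j = -548/319 (j = 44*(-1/87) + 40*(-1/33) = -44/87 - 40/33 = -548/319 ≈ -1.7179)
T = -8256 (T = -4407 - 3849 = -8256)
h = 0 (h = -10*0 = 0)
s(f) = -548*sqrt(f)/319
T - s(h) = -8256 - (-548)*sqrt(0)/319 = -8256 - (-548)*0/319 = -8256 - 1*0 = -8256 + 0 = -8256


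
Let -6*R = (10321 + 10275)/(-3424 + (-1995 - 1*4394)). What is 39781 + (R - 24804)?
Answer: 440918201/29439 ≈ 14977.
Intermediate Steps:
R = 10298/29439 (R = -(10321 + 10275)/(6*(-3424 + (-1995 - 1*4394))) = -10298/(3*(-3424 + (-1995 - 4394))) = -10298/(3*(-3424 - 6389)) = -10298/(3*(-9813)) = -10298*(-1)/(3*9813) = -1/6*(-20596/9813) = 10298/29439 ≈ 0.34981)
39781 + (R - 24804) = 39781 + (10298/29439 - 24804) = 39781 - 730194658/29439 = 440918201/29439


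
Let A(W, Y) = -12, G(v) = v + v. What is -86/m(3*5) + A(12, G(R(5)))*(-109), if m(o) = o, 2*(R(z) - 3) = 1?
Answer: 19534/15 ≈ 1302.3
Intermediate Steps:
R(z) = 7/2 (R(z) = 3 + (½)*1 = 3 + ½ = 7/2)
G(v) = 2*v
-86/m(3*5) + A(12, G(R(5)))*(-109) = -86/(3*5) - 12*(-109) = -86/15 + 1308 = 19534/15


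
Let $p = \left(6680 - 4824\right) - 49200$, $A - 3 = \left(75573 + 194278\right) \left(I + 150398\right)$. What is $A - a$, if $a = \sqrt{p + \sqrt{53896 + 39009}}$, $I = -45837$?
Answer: $28215890414 - \sqrt{-47344 + \sqrt{92905}} \approx 2.8216 \cdot 10^{10} - 216.89 i$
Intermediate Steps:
$A = 28215890414$ ($A = 3 + \left(75573 + 194278\right) \left(-45837 + 150398\right) = 3 + 269851 \cdot 104561 = 3 + 28215890411 = 28215890414$)
$p = -47344$ ($p = 1856 - 49200 = -47344$)
$a = \sqrt{-47344 + \sqrt{92905}}$ ($a = \sqrt{-47344 + \sqrt{53896 + 39009}} = \sqrt{-47344 + \sqrt{92905}} \approx 216.89 i$)
$A - a = 28215890414 - \sqrt{-47344 + \sqrt{92905}}$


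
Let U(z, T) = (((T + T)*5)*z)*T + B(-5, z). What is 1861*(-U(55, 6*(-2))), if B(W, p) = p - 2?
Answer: -147489833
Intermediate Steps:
B(W, p) = -2 + p
U(z, T) = -2 + z + 10*z*T² (U(z, T) = (((T + T)*5)*z)*T + (-2 + z) = (((2*T)*5)*z)*T + (-2 + z) = ((10*T)*z)*T + (-2 + z) = (10*T*z)*T + (-2 + z) = 10*z*T² + (-2 + z) = -2 + z + 10*z*T²)
1861*(-U(55, 6*(-2))) = 1861*(-(-2 + 55 + 10*55*(6*(-2))²)) = 1861*(-(-2 + 55 + 10*55*(-12)²)) = 1861*(-(-2 + 55 + 10*55*144)) = 1861*(-(-2 + 55 + 79200)) = 1861*(-1*79253) = 1861*(-79253) = -147489833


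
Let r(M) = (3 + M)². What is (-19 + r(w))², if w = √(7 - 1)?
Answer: 232 - 48*√6 ≈ 114.42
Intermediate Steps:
w = √6 ≈ 2.4495
(-19 + r(w))² = (-19 + (3 + √6)²)²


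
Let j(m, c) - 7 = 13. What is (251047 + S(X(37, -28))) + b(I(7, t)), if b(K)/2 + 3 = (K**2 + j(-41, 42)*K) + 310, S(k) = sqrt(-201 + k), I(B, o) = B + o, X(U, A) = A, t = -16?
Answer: 251463 + I*sqrt(229) ≈ 2.5146e+5 + 15.133*I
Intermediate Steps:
j(m, c) = 20 (j(m, c) = 7 + 13 = 20)
b(K) = 614 + 2*K**2 + 40*K (b(K) = -6 + 2*((K**2 + 20*K) + 310) = -6 + 2*(310 + K**2 + 20*K) = -6 + (620 + 2*K**2 + 40*K) = 614 + 2*K**2 + 40*K)
(251047 + S(X(37, -28))) + b(I(7, t)) = (251047 + sqrt(-201 - 28)) + (614 + 2*(7 - 16)**2 + 40*(7 - 16)) = (251047 + sqrt(-229)) + (614 + 2*(-9)**2 + 40*(-9)) = (251047 + I*sqrt(229)) + (614 + 2*81 - 360) = (251047 + I*sqrt(229)) + (614 + 162 - 360) = (251047 + I*sqrt(229)) + 416 = 251463 + I*sqrt(229)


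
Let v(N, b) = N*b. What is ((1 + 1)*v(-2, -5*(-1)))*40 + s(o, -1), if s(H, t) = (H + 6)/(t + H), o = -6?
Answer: -800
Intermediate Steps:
s(H, t) = (6 + H)/(H + t)
((1 + 1)*v(-2, -5*(-1)))*40 + s(o, -1) = ((1 + 1)*(-(-10)*(-1)))*40 + (6 - 6)/(-6 - 1) = (2*(-2*5))*40 + 0/(-7) = (2*(-10))*40 - ⅐*0 = -20*40 + 0 = -800 + 0 = -800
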